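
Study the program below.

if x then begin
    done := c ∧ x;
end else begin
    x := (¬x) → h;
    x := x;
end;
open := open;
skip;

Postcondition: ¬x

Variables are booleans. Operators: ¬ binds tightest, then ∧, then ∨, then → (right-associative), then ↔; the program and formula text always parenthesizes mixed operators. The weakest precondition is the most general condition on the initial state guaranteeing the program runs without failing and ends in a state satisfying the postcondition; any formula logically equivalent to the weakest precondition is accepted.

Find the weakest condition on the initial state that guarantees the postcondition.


Working backward. After the program, ¬x must hold.
Before skip: ¬x
Before open := open: ¬x
Then branch requires ¬x; else branch requires ¬((¬x) → h).
Before the if: (x → (¬x)) ∧ ((¬x) → (¬((¬x) → h)))
Answer: WP = (x → (¬x)) ∧ ((¬x) → (¬((¬x) → h)))


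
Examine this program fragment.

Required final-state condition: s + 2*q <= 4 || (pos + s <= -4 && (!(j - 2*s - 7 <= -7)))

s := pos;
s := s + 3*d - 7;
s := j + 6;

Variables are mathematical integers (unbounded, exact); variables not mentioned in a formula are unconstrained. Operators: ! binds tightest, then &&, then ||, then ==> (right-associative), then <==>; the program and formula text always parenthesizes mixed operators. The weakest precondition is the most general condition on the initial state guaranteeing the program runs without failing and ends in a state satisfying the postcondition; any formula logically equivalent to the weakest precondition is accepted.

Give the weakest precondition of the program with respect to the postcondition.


Working backward. After the program, the postcondition s + 2*q <= 4 || (pos + s <= -4 && (!(j - 2*s - 7 <= -7))) must hold; in canonical form it is 2*q + s <= 4 || (pos + s <= -4 && (!(j <= 2*s))).
Before s := j + 6: j + 2*q <= -2 || (j + pos <= -10 && (!(j >= -12)))
Before s := s + 3*d - 7: j + 2*q <= -2 || (j + pos <= -10 && (!(j >= -12)))
Before s := pos: j + 2*q <= -2 || (j + pos <= -10 && (!(j >= -12)))
Answer: WP = j + 2*q <= -2 || (j + pos <= -10 && (!(j >= -12)))


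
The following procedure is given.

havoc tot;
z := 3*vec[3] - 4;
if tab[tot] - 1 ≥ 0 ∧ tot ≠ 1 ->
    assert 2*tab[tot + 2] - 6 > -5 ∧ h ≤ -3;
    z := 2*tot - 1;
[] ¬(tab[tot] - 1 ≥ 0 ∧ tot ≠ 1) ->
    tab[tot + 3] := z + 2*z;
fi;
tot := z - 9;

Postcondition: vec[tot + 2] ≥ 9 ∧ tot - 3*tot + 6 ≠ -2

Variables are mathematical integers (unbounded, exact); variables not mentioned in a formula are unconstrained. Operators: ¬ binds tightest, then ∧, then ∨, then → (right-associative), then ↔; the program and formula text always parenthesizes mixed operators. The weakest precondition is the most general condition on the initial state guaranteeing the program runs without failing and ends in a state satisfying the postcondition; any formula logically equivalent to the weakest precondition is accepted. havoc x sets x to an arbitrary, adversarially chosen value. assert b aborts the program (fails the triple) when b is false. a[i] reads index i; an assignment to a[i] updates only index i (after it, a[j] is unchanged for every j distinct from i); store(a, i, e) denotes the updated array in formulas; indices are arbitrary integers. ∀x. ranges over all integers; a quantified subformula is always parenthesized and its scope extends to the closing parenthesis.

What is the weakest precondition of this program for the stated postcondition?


Working backward. After the program, the postcondition vec[tot + 2] ≥ 9 ∧ tot - 3*tot + 6 ≠ -2 must hold; in canonical form it is vec[tot + 2] ≥ 9 ∧ 2*tot ≠ 8.
Before tot := z - 9: vec[z - 7] ≥ 9 ∧ 2*z ≠ 26
Then branch requires 2*tab[tot + 2] > 1 ∧ h ≤ -3 ∧ vec[2*tot - 8] ≥ 9 ∧ 4*tot ≠ 28; else branch requires vec[z - 7] ≥ 9 ∧ 2*z ≠ 26.
Before the if: ((tab[tot] ≥ 1 ∧ tot ≠ 1) → (2*tab[tot + 2] > 1 ∧ h ≤ -3 ∧ vec[2*tot - 8] ≥ 9 ∧ 4*tot ≠ 28)) ∧ ((¬(tab[tot] ≥ 1 ∧ tot ≠ 1)) → (vec[z - 7] ≥ 9 ∧ 2*z ≠ 26))
Before z := 3*vec[3] - 4: ((tab[tot] ≥ 1 ∧ tot ≠ 1) → (2*tab[tot + 2] > 1 ∧ h ≤ -3 ∧ vec[2*tot - 8] ≥ 9 ∧ 4*tot ≠ 28)) ∧ ((¬(tab[tot] ≥ 1 ∧ tot ≠ 1)) → (vec[3*vec[3] - 11] ≥ 9 ∧ 6*vec[3] ≠ 34))
Before havoc tot: ∀tot_1. (((tab[tot_1] ≥ 1 ∧ tot_1 ≠ 1) → (2*tab[tot_1 + 2] > 1 ∧ h ≤ -3 ∧ vec[2*tot_1 - 8] ≥ 9 ∧ 4*tot_1 ≠ 28)) ∧ ((¬(tab[tot_1] ≥ 1 ∧ tot_1 ≠ 1)) → (vec[3*vec[3] - 11] ≥ 9 ∧ 6*vec[3] ≠ 34)))
Answer: WP = ∀tot_1. (((tab[tot_1] ≥ 1 ∧ tot_1 ≠ 1) → (2*tab[tot_1 + 2] > 1 ∧ h ≤ -3 ∧ vec[2*tot_1 - 8] ≥ 9 ∧ 4*tot_1 ≠ 28)) ∧ ((¬(tab[tot_1] ≥ 1 ∧ tot_1 ≠ 1)) → (vec[3*vec[3] - 11] ≥ 9 ∧ 6*vec[3] ≠ 34)))


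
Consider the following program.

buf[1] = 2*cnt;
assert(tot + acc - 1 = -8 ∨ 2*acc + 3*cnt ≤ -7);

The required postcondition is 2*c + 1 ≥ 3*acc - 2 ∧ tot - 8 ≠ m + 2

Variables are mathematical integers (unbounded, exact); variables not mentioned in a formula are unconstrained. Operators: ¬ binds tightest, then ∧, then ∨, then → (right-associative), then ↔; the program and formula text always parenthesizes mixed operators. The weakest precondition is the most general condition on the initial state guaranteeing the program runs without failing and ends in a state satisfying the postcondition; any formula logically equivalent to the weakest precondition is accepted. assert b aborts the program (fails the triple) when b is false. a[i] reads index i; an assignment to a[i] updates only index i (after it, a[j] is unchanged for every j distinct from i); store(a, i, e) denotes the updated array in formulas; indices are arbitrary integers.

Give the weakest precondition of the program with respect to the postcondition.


Working backward. After the program, the postcondition 2*c + 1 ≥ 3*acc - 2 ∧ tot - 8 ≠ m + 2 must hold; in canonical form it is 2*c ≥ 3*acc - 3 ∧ tot ≠ m + 10.
Before assert tot + acc - 1 = -8 ∨ 2*acc + 3*cnt ≤ -7: (acc + tot = -7 ∨ 2*acc + 3*cnt ≤ -7) ∧ 2*c ≥ 3*acc - 3 ∧ tot ≠ m + 10
Before buf[1] := 2*cnt: (acc + tot = -7 ∨ 2*acc + 3*cnt ≤ -7) ∧ 2*c ≥ 3*acc - 3 ∧ tot ≠ m + 10
Answer: WP = (acc + tot = -7 ∨ 2*acc + 3*cnt ≤ -7) ∧ 2*c ≥ 3*acc - 3 ∧ tot ≠ m + 10


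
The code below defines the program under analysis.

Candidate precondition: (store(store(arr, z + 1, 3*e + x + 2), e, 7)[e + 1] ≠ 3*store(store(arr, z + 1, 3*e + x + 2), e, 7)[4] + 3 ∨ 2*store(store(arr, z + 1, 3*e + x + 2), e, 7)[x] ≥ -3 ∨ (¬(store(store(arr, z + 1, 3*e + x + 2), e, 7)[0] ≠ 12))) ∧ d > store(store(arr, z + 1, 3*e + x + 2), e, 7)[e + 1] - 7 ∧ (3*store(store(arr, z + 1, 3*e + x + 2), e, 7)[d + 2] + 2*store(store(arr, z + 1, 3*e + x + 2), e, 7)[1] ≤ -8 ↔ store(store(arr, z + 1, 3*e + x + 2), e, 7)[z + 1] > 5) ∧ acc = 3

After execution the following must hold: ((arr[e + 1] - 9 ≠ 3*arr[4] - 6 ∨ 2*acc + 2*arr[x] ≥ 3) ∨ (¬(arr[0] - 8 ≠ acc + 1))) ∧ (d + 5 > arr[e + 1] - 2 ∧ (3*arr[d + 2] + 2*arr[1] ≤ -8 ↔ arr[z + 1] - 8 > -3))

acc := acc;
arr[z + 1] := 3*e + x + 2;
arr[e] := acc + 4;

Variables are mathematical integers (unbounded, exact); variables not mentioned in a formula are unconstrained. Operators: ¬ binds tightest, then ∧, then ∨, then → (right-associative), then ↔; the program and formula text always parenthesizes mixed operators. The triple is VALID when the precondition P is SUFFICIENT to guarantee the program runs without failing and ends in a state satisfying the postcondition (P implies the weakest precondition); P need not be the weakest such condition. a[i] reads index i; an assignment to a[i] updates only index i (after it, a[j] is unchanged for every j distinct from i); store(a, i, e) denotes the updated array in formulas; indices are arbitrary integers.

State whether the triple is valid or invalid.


Working backward. After the program, the postcondition ((arr[e + 1] - 9 ≠ 3*arr[4] - 6 ∨ 2*acc + 2*arr[x] ≥ 3) ∨ (¬(arr[0] - 8 ≠ acc + 1))) ∧ (d + 5 > arr[e + 1] - 2 ∧ (3*arr[d + 2] + 2*arr[1] ≤ -8 ↔ arr[z + 1] - 8 > -3)) must hold; in canonical form it is (arr[e + 1] ≠ 3*arr[4] + 3 ∨ 2*arr[x] + 2*acc ≥ 3 ∨ (¬(arr[0] ≠ acc + 9))) ∧ d > arr[e + 1] - 7 ∧ (3*arr[d + 2] + 2*arr[1] ≤ -8 ↔ arr[z + 1] > 5).
Before arr[e] := acc + 4: (store(arr, e, acc + 4)[e + 1] ≠ 3*store(arr, e, acc + 4)[4] + 3 ∨ 2*store(arr, e, acc + 4)[x] + 2*acc ≥ 3 ∨ (¬(store(arr, e, acc + 4)[0] ≠ acc + 9))) ∧ d > store(arr, e, acc + 4)[e + 1] - 7 ∧ (3*store(arr, e, acc + 4)[d + 2] + 2*store(arr, e, acc + 4)[1] ≤ -8 ↔ store(arr, e, acc + 4)[z + 1] > 5)
Before arr[z + 1] := 3*e + x + 2: (store(store(arr, z + 1, 3*e + x + 2), e, acc + 4)[e + 1] ≠ 3*store(store(arr, z + 1, 3*e + x + 2), e, acc + 4)[4] + 3 ∨ 2*store(store(arr, z + 1, 3*e + x + 2), e, acc + 4)[x] + 2*acc ≥ 3 ∨ (¬(store(store(arr, z + 1, 3*e + x + 2), e, acc + 4)[0] ≠ acc + 9))) ∧ d > store(store(arr, z + 1, 3*e + x + 2), e, acc + 4)[e + 1] - 7 ∧ (3*store(store(arr, z + 1, 3*e + x + 2), e, acc + 4)[d + 2] + 2*store(store(arr, z + 1, 3*e + x + 2), e, acc + 4)[1] ≤ -8 ↔ store(store(arr, z + 1, 3*e + x + 2), e, acc + 4)[z + 1] > 5)
Before acc := acc: (store(store(arr, z + 1, 3*e + x + 2), e, acc + 4)[e + 1] ≠ 3*store(store(arr, z + 1, 3*e + x + 2), e, acc + 4)[4] + 3 ∨ 2*store(store(arr, z + 1, 3*e + x + 2), e, acc + 4)[x] + 2*acc ≥ 3 ∨ (¬(store(store(arr, z + 1, 3*e + x + 2), e, acc + 4)[0] ≠ acc + 9))) ∧ d > store(store(arr, z + 1, 3*e + x + 2), e, acc + 4)[e + 1] - 7 ∧ (3*store(store(arr, z + 1, 3*e + x + 2), e, acc + 4)[d + 2] + 2*store(store(arr, z + 1, 3*e + x + 2), e, acc + 4)[1] ≤ -8 ↔ store(store(arr, z + 1, 3*e + x + 2), e, acc + 4)[z + 1] > 5)
The weakest precondition is (store(store(arr, z + 1, 3*e + x + 2), e, acc + 4)[e + 1] ≠ 3*store(store(arr, z + 1, 3*e + x + 2), e, acc + 4)[4] + 3 ∨ 2*store(store(arr, z + 1, 3*e + x + 2), e, acc + 4)[x] + 2*acc ≥ 3 ∨ (¬(store(store(arr, z + 1, 3*e + x + 2), e, acc + 4)[0] ≠ acc + 9))) ∧ d > store(store(arr, z + 1, 3*e + x + 2), e, acc + 4)[e + 1] - 7 ∧ (3*store(store(arr, z + 1, 3*e + x + 2), e, acc + 4)[d + 2] + 2*store(store(arr, z + 1, 3*e + x + 2), e, acc + 4)[1] ≤ -8 ↔ store(store(arr, z + 1, 3*e + x + 2), e, acc + 4)[z + 1] > 5).
Check whether (store(store(arr, z + 1, 3*e + x + 2), e, 7)[e + 1] ≠ 3*store(store(arr, z + 1, 3*e + x + 2), e, 7)[4] + 3 ∨ 2*store(store(arr, z + 1, 3*e + x + 2), e, 7)[x] ≥ -3 ∨ (¬(store(store(arr, z + 1, 3*e + x + 2), e, 7)[0] ≠ 12))) ∧ d > store(store(arr, z + 1, 3*e + x + 2), e, 7)[e + 1] - 7 ∧ (3*store(store(arr, z + 1, 3*e + x + 2), e, 7)[d + 2] + 2*store(store(arr, z + 1, 3*e + x + 2), e, 7)[1] ≤ -8 ↔ store(store(arr, z + 1, 3*e + x + 2), e, 7)[z + 1] > 5) ∧ acc = 3 implies it.
Every state satisfying the precondition satisfies the weakest precondition: the implication holds.
Answer: valid


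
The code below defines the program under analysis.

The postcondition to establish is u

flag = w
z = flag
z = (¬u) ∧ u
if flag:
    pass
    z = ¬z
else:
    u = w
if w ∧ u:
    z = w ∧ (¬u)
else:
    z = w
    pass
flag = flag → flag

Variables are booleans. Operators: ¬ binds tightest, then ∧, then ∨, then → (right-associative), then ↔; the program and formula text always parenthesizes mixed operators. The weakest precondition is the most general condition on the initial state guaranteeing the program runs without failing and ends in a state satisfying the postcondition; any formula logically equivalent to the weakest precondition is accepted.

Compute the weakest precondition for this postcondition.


Working backward. After the program, u must hold.
Before flag := flag → flag: u
Then branch requires u; else branch requires u.
Before the if: ((w ∧ u) → u) ∧ ((¬(w ∧ u)) → u)
Then branch requires ((w ∧ u) → u) ∧ ((¬(w ∧ u)) → u); else branch requires (¬w) → w.
Before the if: (flag → (((w ∧ u) → u) ∧ ((¬(w ∧ u)) → u))) ∧ ((¬flag) → ((¬w) → w))
Before z := (¬u) ∧ u: (flag → (((w ∧ u) → u) ∧ ((¬(w ∧ u)) → u))) ∧ ((¬flag) → ((¬w) → w))
Before z := flag: (flag → (((w ∧ u) → u) ∧ ((¬(w ∧ u)) → u))) ∧ ((¬flag) → ((¬w) → w))
Before flag := w: (w → (((w ∧ u) → u) ∧ ((¬(w ∧ u)) → u))) ∧ ((¬w) → ((¬w) → w))
Answer: WP = (w → (((w ∧ u) → u) ∧ ((¬(w ∧ u)) → u))) ∧ ((¬w) → ((¬w) → w))


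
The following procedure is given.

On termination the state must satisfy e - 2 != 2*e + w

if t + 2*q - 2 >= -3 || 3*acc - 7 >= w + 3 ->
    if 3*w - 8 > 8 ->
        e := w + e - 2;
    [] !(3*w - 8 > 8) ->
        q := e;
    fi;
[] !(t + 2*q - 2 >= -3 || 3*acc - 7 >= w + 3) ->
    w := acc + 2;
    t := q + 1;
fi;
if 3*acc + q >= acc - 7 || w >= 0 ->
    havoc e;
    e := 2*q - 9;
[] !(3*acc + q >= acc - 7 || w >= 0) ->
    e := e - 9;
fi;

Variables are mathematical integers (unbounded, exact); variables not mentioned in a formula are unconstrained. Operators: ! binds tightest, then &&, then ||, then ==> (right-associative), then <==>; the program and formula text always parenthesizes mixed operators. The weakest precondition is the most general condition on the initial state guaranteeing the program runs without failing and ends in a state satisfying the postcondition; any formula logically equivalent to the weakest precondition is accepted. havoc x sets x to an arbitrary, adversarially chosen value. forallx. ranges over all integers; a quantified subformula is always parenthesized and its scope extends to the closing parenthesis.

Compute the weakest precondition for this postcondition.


Working backward. After the program, the postcondition e - 2 != 2*e + w must hold; in canonical form it is e + w != -2.
Then branch requires 2*q + w != 7; else branch requires e + w != 7.
Before the if: ((2*acc + q >= -7 || w >= 0) ==> 2*q + w != 7) && ((!(2*acc + q >= -7 || w >= 0)) ==> e + w != 7)
Then branch requires (3*w > 16 ==> (((2*acc + q >= -7 || w >= 0) ==> 2*q + w != 7) && ((!(2*acc + q >= -7 || w >= 0)) ==> e + 2*w != 9))) && ((!(3*w > 16)) ==> (((2*acc + e >= -7 || w >= 0) ==> 2*e + w != 7) && ((!(2*acc + e >= -7 || w >= 0)) ==> e + w != 7))); else branch requires ((2*acc + q >= -7 || acc >= -2) ==> acc + 2*q != 5) && ((!(2*acc + q >= -7 || acc >= -2)) ==> acc + e != 5).
Before the if: ((2*q + t >= -1 || 3*acc >= w + 10) ==> ((3*w > 16 ==> (((2*acc + q >= -7 || w >= 0) ==> 2*q + w != 7) && ((!(2*acc + q >= -7 || w >= 0)) ==> e + 2*w != 9))) && ((!(3*w > 16)) ==> (((2*acc + e >= -7 || w >= 0) ==> 2*e + w != 7) && ((!(2*acc + e >= -7 || w >= 0)) ==> e + w != 7))))) && ((!(2*q + t >= -1 || 3*acc >= w + 10)) ==> (((2*acc + q >= -7 || acc >= -2) ==> acc + 2*q != 5) && ((!(2*acc + q >= -7 || acc >= -2)) ==> acc + e != 5)))
Answer: WP = ((2*q + t >= -1 || 3*acc >= w + 10) ==> ((3*w > 16 ==> (((2*acc + q >= -7 || w >= 0) ==> 2*q + w != 7) && ((!(2*acc + q >= -7 || w >= 0)) ==> e + 2*w != 9))) && ((!(3*w > 16)) ==> (((2*acc + e >= -7 || w >= 0) ==> 2*e + w != 7) && ((!(2*acc + e >= -7 || w >= 0)) ==> e + w != 7))))) && ((!(2*q + t >= -1 || 3*acc >= w + 10)) ==> (((2*acc + q >= -7 || acc >= -2) ==> acc + 2*q != 5) && ((!(2*acc + q >= -7 || acc >= -2)) ==> acc + e != 5)))


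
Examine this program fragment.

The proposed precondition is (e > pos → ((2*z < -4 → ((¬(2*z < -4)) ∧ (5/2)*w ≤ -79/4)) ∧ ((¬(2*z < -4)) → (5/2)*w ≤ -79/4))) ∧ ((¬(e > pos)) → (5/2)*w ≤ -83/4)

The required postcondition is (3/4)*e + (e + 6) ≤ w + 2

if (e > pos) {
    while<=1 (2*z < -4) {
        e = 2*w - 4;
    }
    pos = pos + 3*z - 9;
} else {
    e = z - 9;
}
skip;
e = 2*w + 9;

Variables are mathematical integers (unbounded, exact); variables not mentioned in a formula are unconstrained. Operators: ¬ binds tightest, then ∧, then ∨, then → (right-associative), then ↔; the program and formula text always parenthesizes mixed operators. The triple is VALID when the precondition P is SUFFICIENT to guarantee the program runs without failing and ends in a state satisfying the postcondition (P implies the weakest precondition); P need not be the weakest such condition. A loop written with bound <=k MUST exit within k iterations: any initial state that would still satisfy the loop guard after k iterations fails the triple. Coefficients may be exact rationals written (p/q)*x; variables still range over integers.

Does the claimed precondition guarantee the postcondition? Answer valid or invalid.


Working backward. After the program, the postcondition (3/4)*e + (e + 6) ≤ w + 2 must hold; in canonical form it is (7/4)*e ≤ w - 4.
Before e := 2*w + 9: (5/2)*w ≤ -79/4
Before skip: (5/2)*w ≤ -79/4
Then branch requires (2*z < -4 → ((¬(2*z < -4)) ∧ (5/2)*w ≤ -79/4)) ∧ ((¬(2*z < -4)) → (5/2)*w ≤ -79/4); else branch requires (5/2)*w ≤ -79/4.
Before the if: (e > pos → ((2*z < -4 → ((¬(2*z < -4)) ∧ (5/2)*w ≤ -79/4)) ∧ ((¬(2*z < -4)) → (5/2)*w ≤ -79/4))) ∧ ((¬(e > pos)) → (5/2)*w ≤ -79/4)
The weakest precondition is (e > pos → ((2*z < -4 → ((¬(2*z < -4)) ∧ (5/2)*w ≤ -79/4)) ∧ ((¬(2*z < -4)) → (5/2)*w ≤ -79/4))) ∧ ((¬(e > pos)) → (5/2)*w ≤ -79/4).
Check whether (e > pos → ((2*z < -4 → ((¬(2*z < -4)) ∧ (5/2)*w ≤ -79/4)) ∧ ((¬(2*z < -4)) → (5/2)*w ≤ -79/4))) ∧ ((¬(e > pos)) → (5/2)*w ≤ -83/4) implies it.
Every state satisfying the precondition satisfies the weakest precondition: the implication holds.
Answer: valid


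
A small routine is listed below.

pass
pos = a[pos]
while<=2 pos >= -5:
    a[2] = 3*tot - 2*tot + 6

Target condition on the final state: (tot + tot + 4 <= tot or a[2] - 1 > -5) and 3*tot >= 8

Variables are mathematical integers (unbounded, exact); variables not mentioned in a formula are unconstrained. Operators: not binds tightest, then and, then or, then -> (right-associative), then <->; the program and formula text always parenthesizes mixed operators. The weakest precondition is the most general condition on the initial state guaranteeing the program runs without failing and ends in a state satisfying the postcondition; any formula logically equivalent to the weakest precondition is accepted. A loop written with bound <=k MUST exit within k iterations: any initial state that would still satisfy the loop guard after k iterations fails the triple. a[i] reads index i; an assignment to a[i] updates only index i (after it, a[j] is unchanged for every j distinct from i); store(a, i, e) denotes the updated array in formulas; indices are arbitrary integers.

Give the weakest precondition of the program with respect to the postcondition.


Working backward. After the program, the postcondition (tot + tot + 4 <= tot or a[2] - 1 > -5) and 3*tot >= 8 must hold; in canonical form it is (tot <= -4 or a[2] > -4) and 3*tot >= 8.
Before the loop (bound <=2), unroll the exhaustion recursion (WP_0 = exit-now case; WP_j = one more guarded iteration, up to j = 2):
  WP_0: (not (pos >= -5)) and (tot <= -4 or a[2] > -4) and 3*tot >= 8
  WP_1: (pos >= -5 -> ((not (pos >= -5)) and (tot <= -4 or tot > -10) and 3*tot >= 8)) and ((not (pos >= -5)) -> ((tot <= -4 or a[2] > -4) and 3*tot >= 8))
  WP_2: (pos >= -5 -> ((pos >= -5 -> ((not (pos >= -5)) and (tot <= -4 or tot > -10) and 3*tot >= 8)) and ((not (pos >= -5)) -> ((tot <= -4 or tot > -10) and 3*tot >= 8)))) and ((not (pos >= -5)) -> ((tot <= -4 or a[2] > -4) and 3*tot >= 8))
So before the loop: (pos >= -5 -> ((pos >= -5 -> ((not (pos >= -5)) and (tot <= -4 or tot > -10) and 3*tot >= 8)) and ((not (pos >= -5)) -> ((tot <= -4 or tot > -10) and 3*tot >= 8)))) and ((not (pos >= -5)) -> ((tot <= -4 or a[2] > -4) and 3*tot >= 8))
Before pos := a[pos]: (a[pos] >= -5 -> ((a[pos] >= -5 -> ((not (a[pos] >= -5)) and (tot <= -4 or tot > -10) and 3*tot >= 8)) and ((not (a[pos] >= -5)) -> ((tot <= -4 or tot > -10) and 3*tot >= 8)))) and ((not (a[pos] >= -5)) -> ((tot <= -4 or a[2] > -4) and 3*tot >= 8))
Before skip: (a[pos] >= -5 -> ((a[pos] >= -5 -> ((not (a[pos] >= -5)) and (tot <= -4 or tot > -10) and 3*tot >= 8)) and ((not (a[pos] >= -5)) -> ((tot <= -4 or tot > -10) and 3*tot >= 8)))) and ((not (a[pos] >= -5)) -> ((tot <= -4 or a[2] > -4) and 3*tot >= 8))
Answer: WP = (a[pos] >= -5 -> ((a[pos] >= -5 -> ((not (a[pos] >= -5)) and (tot <= -4 or tot > -10) and 3*tot >= 8)) and ((not (a[pos] >= -5)) -> ((tot <= -4 or tot > -10) and 3*tot >= 8)))) and ((not (a[pos] >= -5)) -> ((tot <= -4 or a[2] > -4) and 3*tot >= 8))


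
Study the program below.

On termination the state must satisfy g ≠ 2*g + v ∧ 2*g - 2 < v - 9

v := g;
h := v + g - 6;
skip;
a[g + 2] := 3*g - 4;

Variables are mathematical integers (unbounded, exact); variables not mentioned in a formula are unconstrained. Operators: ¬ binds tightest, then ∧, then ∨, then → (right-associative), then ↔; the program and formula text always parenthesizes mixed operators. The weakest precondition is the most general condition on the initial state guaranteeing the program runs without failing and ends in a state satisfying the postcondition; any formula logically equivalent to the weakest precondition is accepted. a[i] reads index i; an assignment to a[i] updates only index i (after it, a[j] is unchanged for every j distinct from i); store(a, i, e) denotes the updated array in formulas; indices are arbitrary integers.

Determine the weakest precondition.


Working backward. After the program, the postcondition g ≠ 2*g + v ∧ 2*g - 2 < v - 9 must hold; in canonical form it is g + v ≠ 0 ∧ 2*g < v - 7.
Before a[g + 2] := 3*g - 4: g + v ≠ 0 ∧ 2*g < v - 7
Before skip: g + v ≠ 0 ∧ 2*g < v - 7
Before h := v + g - 6: g + v ≠ 0 ∧ 2*g < v - 7
Before v := g: 2*g ≠ 0 ∧ g < -7
Answer: WP = 2*g ≠ 0 ∧ g < -7


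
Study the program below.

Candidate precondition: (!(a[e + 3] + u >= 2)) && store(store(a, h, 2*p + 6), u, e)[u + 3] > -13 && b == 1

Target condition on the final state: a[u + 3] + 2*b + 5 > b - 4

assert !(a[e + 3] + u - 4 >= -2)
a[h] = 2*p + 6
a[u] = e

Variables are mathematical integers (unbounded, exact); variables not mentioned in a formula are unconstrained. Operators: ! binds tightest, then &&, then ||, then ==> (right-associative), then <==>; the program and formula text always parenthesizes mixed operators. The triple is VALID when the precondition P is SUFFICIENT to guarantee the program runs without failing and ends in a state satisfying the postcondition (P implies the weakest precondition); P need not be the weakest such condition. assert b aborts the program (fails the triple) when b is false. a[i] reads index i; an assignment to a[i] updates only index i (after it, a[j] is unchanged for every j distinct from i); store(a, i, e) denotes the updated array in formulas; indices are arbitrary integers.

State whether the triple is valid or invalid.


Working backward. After the program, the postcondition a[u + 3] + 2*b + 5 > b - 4 must hold; in canonical form it is a[u + 3] + b > -9.
Before a[u] := e: store(a, u, e)[u + 3] + b > -9
Before a[h] := 2*p + 6: store(store(a, h, 2*p + 6), u, e)[u + 3] + b > -9
Before assert !(a[e + 3] + u - 4 >= -2): (!(a[e + 3] + u >= 2)) && store(store(a, h, 2*p + 6), u, e)[u + 3] + b > -9
The weakest precondition is (!(a[e + 3] + u >= 2)) && store(store(a, h, 2*p + 6), u, e)[u + 3] + b > -9.
Check whether (!(a[e + 3] + u >= 2)) && store(store(a, h, 2*p + 6), u, e)[u + 3] > -13 && b == 1 implies it.
Countermodel: at the initial state a = {[0] = 2, [3] = 2, [4] = 0, elsewhere 2}, b = 1, e = 1, h = 3, p = -8, u = 0, the precondition holds but the weakest precondition fails.
Answer: invalid


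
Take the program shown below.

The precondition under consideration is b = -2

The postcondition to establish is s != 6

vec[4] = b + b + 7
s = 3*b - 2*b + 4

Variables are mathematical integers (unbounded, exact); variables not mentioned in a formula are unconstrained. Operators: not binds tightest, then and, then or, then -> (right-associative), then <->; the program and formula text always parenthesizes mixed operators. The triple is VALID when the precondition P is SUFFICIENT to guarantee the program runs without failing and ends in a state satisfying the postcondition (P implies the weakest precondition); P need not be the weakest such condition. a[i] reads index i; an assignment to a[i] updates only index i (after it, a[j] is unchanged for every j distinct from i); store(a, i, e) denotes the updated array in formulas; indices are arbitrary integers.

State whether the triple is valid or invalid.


Working backward. After the program, s != 6 must hold.
Before s := 3*b - 2*b + 4: b != 2
Before vec[4] := b + b + 7: b != 2
The weakest precondition is b != 2.
Check whether b = -2 implies it.
Every state satisfying the precondition satisfies the weakest precondition: the implication holds.
Answer: valid


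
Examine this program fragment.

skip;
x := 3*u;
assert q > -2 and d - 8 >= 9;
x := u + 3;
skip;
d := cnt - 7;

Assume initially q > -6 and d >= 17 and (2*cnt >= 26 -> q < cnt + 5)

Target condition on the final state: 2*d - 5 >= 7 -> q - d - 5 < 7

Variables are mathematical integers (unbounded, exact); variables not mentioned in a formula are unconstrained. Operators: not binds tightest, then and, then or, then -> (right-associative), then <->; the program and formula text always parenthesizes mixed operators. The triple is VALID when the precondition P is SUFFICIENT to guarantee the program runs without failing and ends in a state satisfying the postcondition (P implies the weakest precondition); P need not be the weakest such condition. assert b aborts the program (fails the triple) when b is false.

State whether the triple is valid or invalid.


Working backward. After the program, the postcondition 2*d - 5 >= 7 -> q - d - 5 < 7 must hold; in canonical form it is 2*d >= 12 -> q < d + 12.
Before d := cnt - 7: 2*cnt >= 26 -> q < cnt + 5
Before skip: 2*cnt >= 26 -> q < cnt + 5
Before x := u + 3: 2*cnt >= 26 -> q < cnt + 5
Before assert q > -2 and d - 8 >= 9: q > -2 and d >= 17 and (2*cnt >= 26 -> q < cnt + 5)
Before x := 3*u: q > -2 and d >= 17 and (2*cnt >= 26 -> q < cnt + 5)
Before skip: q > -2 and d >= 17 and (2*cnt >= 26 -> q < cnt + 5)
The weakest precondition is q > -2 and d >= 17 and (2*cnt >= 26 -> q < cnt + 5).
Check whether q > -6 and d >= 17 and (2*cnt >= 26 -> q < cnt + 5) implies it.
Countermodel: at the initial state cnt = 0, d = 17, q = -2, the precondition holds but the weakest precondition fails.
Answer: invalid


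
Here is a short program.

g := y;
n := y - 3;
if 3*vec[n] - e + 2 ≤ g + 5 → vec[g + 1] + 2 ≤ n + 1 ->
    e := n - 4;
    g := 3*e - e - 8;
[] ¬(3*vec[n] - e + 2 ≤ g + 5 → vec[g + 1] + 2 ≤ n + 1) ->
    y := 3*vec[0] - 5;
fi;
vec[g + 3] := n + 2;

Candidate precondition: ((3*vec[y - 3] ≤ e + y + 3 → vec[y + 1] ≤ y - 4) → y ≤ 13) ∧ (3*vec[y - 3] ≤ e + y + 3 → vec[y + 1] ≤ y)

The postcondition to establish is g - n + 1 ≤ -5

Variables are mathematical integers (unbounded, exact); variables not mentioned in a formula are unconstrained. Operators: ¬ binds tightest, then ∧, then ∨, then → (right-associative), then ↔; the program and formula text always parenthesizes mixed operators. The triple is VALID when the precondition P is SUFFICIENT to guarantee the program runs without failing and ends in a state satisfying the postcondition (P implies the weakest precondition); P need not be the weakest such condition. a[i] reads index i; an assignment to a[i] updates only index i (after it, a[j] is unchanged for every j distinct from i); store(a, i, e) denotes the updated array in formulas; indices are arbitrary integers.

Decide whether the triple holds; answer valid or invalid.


Working backward. After the program, the postcondition g - n + 1 ≤ -5 must hold; in canonical form it is g ≤ n - 6.
Before vec[g + 3] := n + 2: g ≤ n - 6
Then branch requires n ≤ 10; else branch requires g ≤ n - 6.
Before the if: ((3*vec[n] ≤ e + g + 3 → vec[g + 1] ≤ n - 1) → n ≤ 10) ∧ ((¬(3*vec[n] ≤ e + g + 3 → vec[g + 1] ≤ n - 1)) → g ≤ n - 6)
Before n := y - 3: ((3*vec[y - 3] ≤ e + g + 3 → vec[g + 1] ≤ y - 4) → y ≤ 13) ∧ ((¬(3*vec[y - 3] ≤ e + g + 3 → vec[g + 1] ≤ y - 4)) → g ≤ y - 9)
Before g := y: ((3*vec[y - 3] ≤ e + y + 3 → vec[y + 1] ≤ y - 4) → y ≤ 13) ∧ (3*vec[y - 3] ≤ e + y + 3 → vec[y + 1] ≤ y - 4)
The weakest precondition is ((3*vec[y - 3] ≤ e + y + 3 → vec[y + 1] ≤ y - 4) → y ≤ 13) ∧ (3*vec[y - 3] ≤ e + y + 3 → vec[y + 1] ≤ y - 4).
Check whether ((3*vec[y - 3] ≤ e + y + 3 → vec[y + 1] ≤ y - 4) → y ≤ 13) ∧ (3*vec[y - 3] ≤ e + y + 3 → vec[y + 1] ≤ y) implies it.
Countermodel: at the initial state e = -3, vec = {[-3] = 0, [1] = 0, elsewhere 0}, y = 0, the precondition holds but the weakest precondition fails.
Answer: invalid


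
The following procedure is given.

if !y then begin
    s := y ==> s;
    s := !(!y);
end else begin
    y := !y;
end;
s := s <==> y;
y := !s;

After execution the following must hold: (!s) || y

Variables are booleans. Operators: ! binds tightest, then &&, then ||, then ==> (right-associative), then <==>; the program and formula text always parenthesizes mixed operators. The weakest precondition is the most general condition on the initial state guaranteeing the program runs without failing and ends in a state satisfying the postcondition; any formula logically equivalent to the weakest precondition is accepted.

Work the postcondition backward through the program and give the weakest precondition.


Working backward. After the program, (!s) || y must hold.
Before y := !s: !s
Before s := s <==> y: !(s <==> y)
Then branch requires false; else branch requires !(s <==> (!y)).
Before the if: y && (y ==> (!(s <==> (!y))))
Answer: WP = y && (y ==> (!(s <==> (!y))))


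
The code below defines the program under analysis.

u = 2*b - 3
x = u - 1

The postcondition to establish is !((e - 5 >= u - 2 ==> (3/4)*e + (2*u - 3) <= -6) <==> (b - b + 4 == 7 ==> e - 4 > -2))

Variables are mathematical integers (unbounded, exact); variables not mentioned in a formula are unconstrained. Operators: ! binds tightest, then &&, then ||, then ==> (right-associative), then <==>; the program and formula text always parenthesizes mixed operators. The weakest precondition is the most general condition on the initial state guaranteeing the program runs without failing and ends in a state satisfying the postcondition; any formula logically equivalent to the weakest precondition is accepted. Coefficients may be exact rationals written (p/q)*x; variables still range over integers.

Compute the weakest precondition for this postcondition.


Working backward. After the program, the postcondition !((e - 5 >= u - 2 ==> (3/4)*e + (2*u - 3) <= -6) <==> (b - b + 4 == 7 ==> e - 4 > -2)) must hold; in canonical form it is !(e >= u + 3 ==> (3/4)*e + 2*u <= -3).
Before x := u - 1: !(e >= u + 3 ==> (3/4)*e + 2*u <= -3)
Before u := 2*b - 3: !(e >= 2*b ==> 4*b + (3/4)*e <= 3)
Answer: WP = !(e >= 2*b ==> 4*b + (3/4)*e <= 3)


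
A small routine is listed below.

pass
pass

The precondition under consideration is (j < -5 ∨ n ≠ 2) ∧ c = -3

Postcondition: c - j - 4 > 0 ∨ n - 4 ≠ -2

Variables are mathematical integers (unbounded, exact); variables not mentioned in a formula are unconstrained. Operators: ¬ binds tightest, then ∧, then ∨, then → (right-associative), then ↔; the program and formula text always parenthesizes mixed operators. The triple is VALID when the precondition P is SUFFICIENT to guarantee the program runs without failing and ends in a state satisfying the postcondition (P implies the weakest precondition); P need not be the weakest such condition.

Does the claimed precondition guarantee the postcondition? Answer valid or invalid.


Working backward. After the program, the postcondition c - j - 4 > 0 ∨ n - 4 ≠ -2 must hold; in canonical form it is c > j + 4 ∨ n ≠ 2.
Before skip: c > j + 4 ∨ n ≠ 2
Before skip: c > j + 4 ∨ n ≠ 2
The weakest precondition is c > j + 4 ∨ n ≠ 2.
Check whether (j < -5 ∨ n ≠ 2) ∧ c = -3 implies it.
Countermodel: at the initial state c = -3, j = -7, n = 2, the precondition holds but the weakest precondition fails.
Answer: invalid


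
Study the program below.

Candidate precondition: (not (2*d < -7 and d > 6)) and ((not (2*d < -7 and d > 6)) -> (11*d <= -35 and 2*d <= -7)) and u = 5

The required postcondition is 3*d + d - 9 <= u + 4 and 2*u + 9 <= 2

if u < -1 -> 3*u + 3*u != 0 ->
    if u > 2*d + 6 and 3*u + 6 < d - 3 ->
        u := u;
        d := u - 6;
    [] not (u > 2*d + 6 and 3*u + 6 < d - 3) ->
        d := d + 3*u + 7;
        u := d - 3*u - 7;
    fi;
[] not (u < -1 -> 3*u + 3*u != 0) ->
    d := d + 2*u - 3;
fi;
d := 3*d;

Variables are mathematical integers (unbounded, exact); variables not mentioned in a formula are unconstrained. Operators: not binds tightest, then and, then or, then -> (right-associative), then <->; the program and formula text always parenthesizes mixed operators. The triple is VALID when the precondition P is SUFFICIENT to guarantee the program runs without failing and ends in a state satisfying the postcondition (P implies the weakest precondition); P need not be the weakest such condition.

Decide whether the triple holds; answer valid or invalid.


Working backward. After the program, the postcondition 3*d + d - 9 <= u + 4 and 2*u + 9 <= 2 must hold; in canonical form it is 4*d <= u + 13 and 2*u <= -7.
Before d := 3*d: 12*d <= u + 13 and 2*u <= -7
Then branch requires ((u > 2*d + 6 and 3*u < d - 9) -> (11*u <= 85 and 2*u <= -7)) and ((not (u > 2*d + 6 and 3*u < d - 9)) -> (11*d + 36*u <= -71 and 2*d <= -7)); else branch requires 12*d + 23*u <= 49 and 2*u <= -7.
Before the if: ((u < -1 -> 6*u != 0) -> (((u > 2*d + 6 and 3*u < d - 9) -> (11*u <= 85 and 2*u <= -7)) and ((not (u > 2*d + 6 and 3*u < d - 9)) -> (11*d + 36*u <= -71 and 2*d <= -7)))) and ((not (u < -1 -> 6*u != 0)) -> (12*d + 23*u <= 49 and 2*u <= -7))
The weakest precondition is ((u < -1 -> 6*u != 0) -> (((u > 2*d + 6 and 3*u < d - 9) -> (11*u <= 85 and 2*u <= -7)) and ((not (u > 2*d + 6 and 3*u < d - 9)) -> (11*d + 36*u <= -71 and 2*d <= -7)))) and ((not (u < -1 -> 6*u != 0)) -> (12*d + 23*u <= 49 and 2*u <= -7)).
Check whether (not (2*d < -7 and d > 6)) and ((not (2*d < -7 and d > 6)) -> (11*d <= -35 and 2*d <= -7)) and u = 5 implies it.
Countermodel: at the initial state d = -4, u = 5, the precondition holds but the weakest precondition fails.
Answer: invalid


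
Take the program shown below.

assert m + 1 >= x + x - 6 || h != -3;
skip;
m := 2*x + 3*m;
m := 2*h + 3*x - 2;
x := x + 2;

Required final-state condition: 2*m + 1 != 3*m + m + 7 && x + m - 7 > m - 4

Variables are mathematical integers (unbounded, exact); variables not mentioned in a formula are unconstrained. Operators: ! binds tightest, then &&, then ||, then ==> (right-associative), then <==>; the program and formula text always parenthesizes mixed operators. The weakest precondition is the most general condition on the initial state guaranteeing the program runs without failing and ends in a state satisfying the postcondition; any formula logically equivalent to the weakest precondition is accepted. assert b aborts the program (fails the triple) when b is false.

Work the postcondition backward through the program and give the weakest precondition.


Working backward. After the program, the postcondition 2*m + 1 != 3*m + m + 7 && x + m - 7 > m - 4 must hold; in canonical form it is 2*m != -6 && x > 3.
Before x := x + 2: 2*m != -6 && x > 1
Before m := 2*h + 3*x - 2: 4*h + 6*x != -2 && x > 1
Before m := 2*x + 3*m: 4*h + 6*x != -2 && x > 1
Before skip: 4*h + 6*x != -2 && x > 1
Before assert m + 1 >= x + x - 6 || h != -3: (m >= 2*x - 7 || h != -3) && 4*h + 6*x != -2 && x > 1
Answer: WP = (m >= 2*x - 7 || h != -3) && 4*h + 6*x != -2 && x > 1


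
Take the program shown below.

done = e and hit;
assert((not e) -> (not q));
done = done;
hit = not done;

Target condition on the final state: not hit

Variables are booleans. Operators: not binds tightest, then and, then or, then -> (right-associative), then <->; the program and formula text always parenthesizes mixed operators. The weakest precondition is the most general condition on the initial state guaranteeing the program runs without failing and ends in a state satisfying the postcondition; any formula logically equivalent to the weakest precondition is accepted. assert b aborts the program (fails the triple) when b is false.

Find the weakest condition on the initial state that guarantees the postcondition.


Working backward. After the program, not hit must hold.
Before hit := not done: done
Before done := done: done
Before assert (not e) -> (not q): ((not e) -> (not q)) and done
Before done := e and hit: ((not e) -> (not q)) and e and hit
Answer: WP = ((not e) -> (not q)) and e and hit


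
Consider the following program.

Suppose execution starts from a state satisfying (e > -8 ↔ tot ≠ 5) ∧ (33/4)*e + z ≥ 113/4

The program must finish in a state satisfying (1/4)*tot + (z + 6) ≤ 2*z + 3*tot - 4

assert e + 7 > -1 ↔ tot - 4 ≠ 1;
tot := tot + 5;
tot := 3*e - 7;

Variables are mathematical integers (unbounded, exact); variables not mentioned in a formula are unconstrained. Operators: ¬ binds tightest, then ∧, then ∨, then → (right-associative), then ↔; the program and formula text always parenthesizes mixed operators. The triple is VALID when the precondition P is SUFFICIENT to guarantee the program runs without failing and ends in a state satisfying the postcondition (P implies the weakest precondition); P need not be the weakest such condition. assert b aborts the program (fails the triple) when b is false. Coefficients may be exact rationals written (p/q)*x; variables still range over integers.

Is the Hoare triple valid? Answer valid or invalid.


Working backward. After the program, the postcondition (1/4)*tot + (z + 6) ≤ 2*z + 3*tot - 4 must hold; in canonical form it is (11/4)*tot + z ≥ 10.
Before tot := 3*e - 7: (33/4)*e + z ≥ 117/4
Before tot := tot + 5: (33/4)*e + z ≥ 117/4
Before assert e + 7 > -1 ↔ tot - 4 ≠ 1: (e > -8 ↔ tot ≠ 5) ∧ (33/4)*e + z ≥ 117/4
The weakest precondition is (e > -8 ↔ tot ≠ 5) ∧ (33/4)*e + z ≥ 117/4.
Check whether (e > -8 ↔ tot ≠ 5) ∧ (33/4)*e + z ≥ 113/4 implies it.
Countermodel: at the initial state e = 1, tot = 6, z = 20, the precondition holds but the weakest precondition fails.
Answer: invalid


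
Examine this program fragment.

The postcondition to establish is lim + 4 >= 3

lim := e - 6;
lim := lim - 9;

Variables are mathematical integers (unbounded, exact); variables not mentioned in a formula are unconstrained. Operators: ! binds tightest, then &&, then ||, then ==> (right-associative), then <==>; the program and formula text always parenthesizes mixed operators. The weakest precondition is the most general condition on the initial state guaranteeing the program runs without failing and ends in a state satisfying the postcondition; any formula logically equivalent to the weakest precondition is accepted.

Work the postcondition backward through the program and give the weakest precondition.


Working backward. After the program, the postcondition lim + 4 >= 3 must hold; in canonical form it is lim >= -1.
Before lim := lim - 9: lim >= 8
Before lim := e - 6: e >= 14
Answer: WP = e >= 14


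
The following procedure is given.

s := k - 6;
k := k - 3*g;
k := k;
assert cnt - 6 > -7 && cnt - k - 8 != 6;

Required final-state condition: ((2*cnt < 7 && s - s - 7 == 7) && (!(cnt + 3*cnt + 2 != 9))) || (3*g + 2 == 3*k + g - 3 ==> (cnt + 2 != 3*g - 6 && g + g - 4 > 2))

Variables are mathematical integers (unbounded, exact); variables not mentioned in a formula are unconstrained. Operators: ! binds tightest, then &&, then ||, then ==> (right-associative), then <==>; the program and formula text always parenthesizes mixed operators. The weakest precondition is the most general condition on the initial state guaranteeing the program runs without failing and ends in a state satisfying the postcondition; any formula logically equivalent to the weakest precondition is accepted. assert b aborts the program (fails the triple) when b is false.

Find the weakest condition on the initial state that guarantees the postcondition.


Working backward. After the program, the postcondition ((2*cnt < 7 && s - s - 7 == 7) && (!(cnt + 3*cnt + 2 != 9))) || (3*g + 2 == 3*k + g - 3 ==> (cnt + 2 != 3*g - 6 && g + g - 4 > 2)) must hold; in canonical form it is 2*g == 3*k - 5 ==> (cnt != 3*g - 8 && 2*g > 6).
Before assert cnt - 6 > -7 && cnt - k - 8 != 6: cnt > -1 && cnt != k + 14 && (2*g == 3*k - 5 ==> (cnt != 3*g - 8 && 2*g > 6))
Before k := k: cnt > -1 && cnt != k + 14 && (2*g == 3*k - 5 ==> (cnt != 3*g - 8 && 2*g > 6))
Before k := k - 3*g: cnt > -1 && cnt + 3*g != k + 14 && (11*g == 3*k - 5 ==> (cnt != 3*g - 8 && 2*g > 6))
Before s := k - 6: cnt > -1 && cnt + 3*g != k + 14 && (11*g == 3*k - 5 ==> (cnt != 3*g - 8 && 2*g > 6))
Answer: WP = cnt > -1 && cnt + 3*g != k + 14 && (11*g == 3*k - 5 ==> (cnt != 3*g - 8 && 2*g > 6))
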